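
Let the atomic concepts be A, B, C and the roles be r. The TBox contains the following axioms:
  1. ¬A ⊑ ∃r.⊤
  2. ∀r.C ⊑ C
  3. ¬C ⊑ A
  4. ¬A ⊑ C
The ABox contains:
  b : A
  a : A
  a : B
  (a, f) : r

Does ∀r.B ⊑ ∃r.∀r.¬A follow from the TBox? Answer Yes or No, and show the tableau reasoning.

1. ∀r.B ⊑ ∃r.∀r.¬A  ⇔  (∀r.B ⊓ ∀r.∃r.A) unsat w.r.t. T
   open: L(x₀) ⊇ {A, ∀r.B, ∀r.∃r.A, ∃r.¬C} (+ ∃-successors)
2. Hence ∀r.B ⊑ ∃r.∀r.¬A: not entailed.

No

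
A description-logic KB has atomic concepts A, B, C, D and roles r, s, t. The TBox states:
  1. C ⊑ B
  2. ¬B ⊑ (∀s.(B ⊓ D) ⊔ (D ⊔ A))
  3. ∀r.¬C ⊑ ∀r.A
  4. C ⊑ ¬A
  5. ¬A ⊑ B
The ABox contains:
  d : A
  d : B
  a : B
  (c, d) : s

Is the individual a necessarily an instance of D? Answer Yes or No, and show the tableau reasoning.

No

1. a : D?  L(a) = {B} ∪ {¬D}
   open: L(a) ⊇ {B, ¬C, ¬D, ∃r.C} (+ ∃-successors) — a ∉ D possible
2. Hence a : D: not entailed.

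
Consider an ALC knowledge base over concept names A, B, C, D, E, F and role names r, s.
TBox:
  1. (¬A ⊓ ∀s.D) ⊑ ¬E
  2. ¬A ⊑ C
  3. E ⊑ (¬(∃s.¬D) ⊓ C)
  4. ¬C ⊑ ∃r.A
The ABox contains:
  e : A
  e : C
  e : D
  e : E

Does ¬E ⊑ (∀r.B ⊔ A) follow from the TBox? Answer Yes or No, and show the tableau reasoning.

1. ¬E ⊑ (∀r.B ⊔ A)  ⇔  (¬E ⊓ (∃r.¬B ⊓ ¬A)) unsat w.r.t. T
   apply at x₀: ¬A⊑C
   open: L(x₀) ⊇ {C, ¬A, ¬E, ∃r.¬B} (+ ∃-successors)
2. Hence ¬E ⊑ (∀r.B ⊔ A): not entailed.

No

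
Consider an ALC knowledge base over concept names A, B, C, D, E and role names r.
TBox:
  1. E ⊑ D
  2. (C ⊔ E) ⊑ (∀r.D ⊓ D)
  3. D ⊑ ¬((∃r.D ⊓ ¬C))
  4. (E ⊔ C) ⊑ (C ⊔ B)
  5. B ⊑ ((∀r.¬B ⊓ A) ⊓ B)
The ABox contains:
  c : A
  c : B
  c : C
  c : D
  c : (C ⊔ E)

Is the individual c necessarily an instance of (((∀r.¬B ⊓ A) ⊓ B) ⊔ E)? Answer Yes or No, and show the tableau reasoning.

1. c : (((∀r.¬B ⊓ A) ⊓ B) ⊔ E)?  L(c) = {A, B, C, D, (C ⊔ E)} ∪ {(((∃r.B ⊔ ¬A) ⊔ ¬B) ⊓ ¬E)}
   clash {B, ¬B} at c — c ∈ (((∀r.¬B ⊓ A) ⊓ B) ⊔ E)
2. Hence c : (((∀r.¬B ⊓ A) ⊓ B) ⊔ E): entailed.

Yes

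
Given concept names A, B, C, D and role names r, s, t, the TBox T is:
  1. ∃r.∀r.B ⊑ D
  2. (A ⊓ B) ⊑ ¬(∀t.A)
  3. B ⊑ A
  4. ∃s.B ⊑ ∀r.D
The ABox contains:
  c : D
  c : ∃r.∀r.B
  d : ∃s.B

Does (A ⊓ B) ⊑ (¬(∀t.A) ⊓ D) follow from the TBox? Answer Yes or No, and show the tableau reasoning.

No

1. (A ⊓ B) ⊑ (¬(∀t.A) ⊓ D)  ⇔  ((A ⊓ B) ⊓ (∀t.A ⊔ ¬D)) unsat w.r.t. T
   apply at x₀: (A ⊓ B)⊑¬(∀t.A)
   open: L(x₀) ⊇ {A, B, ¬D, ∀r.∃r.¬B, ∀s.¬B, …} (+ ∃-successors)
2. Hence (A ⊓ B) ⊑ (¬(∀t.A) ⊓ D): not entailed.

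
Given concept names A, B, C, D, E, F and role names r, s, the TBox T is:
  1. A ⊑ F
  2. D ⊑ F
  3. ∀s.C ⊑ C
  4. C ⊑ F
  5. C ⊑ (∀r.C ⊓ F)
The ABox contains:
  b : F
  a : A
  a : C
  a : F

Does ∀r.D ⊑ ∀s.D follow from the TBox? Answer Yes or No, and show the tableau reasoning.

No

1. ∀r.D ⊑ ∀s.D  ⇔  (∀r.D ⊓ ∃s.¬D) unsat w.r.t. T
   open: L(x₀) ⊇ {¬A, ¬C, ¬D, ∀r.D, ∃s.¬C, …} (+ ∃-successors)
2. Hence ∀r.D ⊑ ∀s.D: not entailed.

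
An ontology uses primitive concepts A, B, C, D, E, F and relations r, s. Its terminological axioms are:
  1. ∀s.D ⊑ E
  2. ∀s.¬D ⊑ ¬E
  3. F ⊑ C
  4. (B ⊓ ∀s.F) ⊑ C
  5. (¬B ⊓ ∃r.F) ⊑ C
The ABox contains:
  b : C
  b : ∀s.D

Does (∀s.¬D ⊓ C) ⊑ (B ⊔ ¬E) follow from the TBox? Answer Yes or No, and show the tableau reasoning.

1. (∀s.¬D ⊓ C) ⊑ (B ⊔ ¬E)  ⇔  ((∀s.¬D ⊓ C) ⊓ (¬B ⊓ E)) unsat w.r.t. T
   all branches close; clash {E, ¬E} at x₀
2. Hence (∀s.¬D ⊓ C) ⊑ (B ⊔ ¬E): entailed.

Yes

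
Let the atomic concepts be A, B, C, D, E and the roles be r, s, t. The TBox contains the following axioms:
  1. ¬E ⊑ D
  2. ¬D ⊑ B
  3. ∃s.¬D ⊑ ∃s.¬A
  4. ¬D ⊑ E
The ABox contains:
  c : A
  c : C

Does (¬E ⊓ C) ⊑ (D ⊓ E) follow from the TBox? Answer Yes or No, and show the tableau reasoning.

No

1. (¬E ⊓ C) ⊑ (D ⊓ E)  ⇔  ((¬E ⊓ C) ⊓ (¬D ⊔ ¬E)) unsat w.r.t. T
   apply at x₀: ¬E⊑D
   open: L(x₀) ⊇ {C, D, ¬E, ∀s.D}
2. Hence (¬E ⊓ C) ⊑ (D ⊓ E): not entailed.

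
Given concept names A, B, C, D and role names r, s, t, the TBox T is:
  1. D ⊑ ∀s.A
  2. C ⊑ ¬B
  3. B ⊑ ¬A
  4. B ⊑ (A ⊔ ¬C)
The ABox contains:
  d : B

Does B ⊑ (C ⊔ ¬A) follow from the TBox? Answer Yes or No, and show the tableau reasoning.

1. B ⊑ (C ⊔ ¬A)  ⇔  (B ⊓ (¬C ⊓ A)) unsat w.r.t. T
   all branches close; clash {A, ¬A} at x₀
2. Hence B ⊑ (C ⊔ ¬A): entailed.

Yes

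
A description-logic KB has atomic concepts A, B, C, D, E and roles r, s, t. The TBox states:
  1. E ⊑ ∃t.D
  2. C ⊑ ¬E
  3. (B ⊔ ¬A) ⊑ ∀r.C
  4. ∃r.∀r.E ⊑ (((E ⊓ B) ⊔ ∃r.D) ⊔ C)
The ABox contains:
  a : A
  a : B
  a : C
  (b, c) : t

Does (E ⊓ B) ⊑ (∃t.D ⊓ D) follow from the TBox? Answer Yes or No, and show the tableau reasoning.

1. (E ⊓ B) ⊑ (∃t.D ⊓ D)  ⇔  ((E ⊓ B) ⊓ (∀t.¬D ⊔ ¬D)) unsat w.r.t. T
   apply at x₀: E⊑∃t.D
   open: L(x₀) ⊇ {B, E, ¬C, ¬D, ∀r.C, …} (+ ∃-successors)
2. Hence (E ⊓ B) ⊑ (∃t.D ⊓ D): not entailed.

No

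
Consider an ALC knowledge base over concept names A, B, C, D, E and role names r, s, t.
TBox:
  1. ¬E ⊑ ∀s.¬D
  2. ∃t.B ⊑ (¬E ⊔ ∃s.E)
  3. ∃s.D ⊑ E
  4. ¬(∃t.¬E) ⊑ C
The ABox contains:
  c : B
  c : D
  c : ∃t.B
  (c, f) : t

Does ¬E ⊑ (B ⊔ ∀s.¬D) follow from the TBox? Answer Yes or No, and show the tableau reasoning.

1. ¬E ⊑ (B ⊔ ∀s.¬D)  ⇔  (¬E ⊓ (¬B ⊓ ∃s.D)) unsat w.r.t. T
   all branches close; clash {D, ¬D} at an ∃-successor
2. Hence ¬E ⊑ (B ⊔ ∀s.¬D): entailed.

Yes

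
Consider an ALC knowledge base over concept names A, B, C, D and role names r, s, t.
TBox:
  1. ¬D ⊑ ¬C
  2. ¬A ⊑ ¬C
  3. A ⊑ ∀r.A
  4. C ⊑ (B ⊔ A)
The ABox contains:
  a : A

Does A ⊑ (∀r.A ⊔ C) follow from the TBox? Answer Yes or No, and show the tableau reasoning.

Yes

1. A ⊑ (∀r.A ⊔ C)  ⇔  (A ⊓ (∃r.¬A ⊓ ¬C)) unsat w.r.t. T
   all branches close; clash {A, ¬A} at an ∃-successor
2. Hence A ⊑ (∀r.A ⊔ C): entailed.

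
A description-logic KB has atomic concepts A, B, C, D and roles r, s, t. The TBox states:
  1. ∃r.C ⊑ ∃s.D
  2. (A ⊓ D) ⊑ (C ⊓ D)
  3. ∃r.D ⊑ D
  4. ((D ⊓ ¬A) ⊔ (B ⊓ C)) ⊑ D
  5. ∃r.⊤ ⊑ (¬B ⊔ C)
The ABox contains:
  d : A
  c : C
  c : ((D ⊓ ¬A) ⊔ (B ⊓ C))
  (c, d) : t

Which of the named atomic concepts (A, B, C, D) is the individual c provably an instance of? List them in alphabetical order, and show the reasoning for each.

{C, D}

1. c : A?  L(c) = {C, ((D ⊓ ¬A) ⊔ (B ⊓ C))} ∪ {¬A}
   apply at c: ((D ⊓ ¬A) ⊔ (B ⊓ C))⊑D
   open: L(c) ⊇ {C, D, ¬A, ∀r.¬C, ∀r.⊥} — c ∉ A possible
2. c : B?  L(c) = {C, ((D ⊓ ¬A) ⊔ (B ⊓ C))} ∪ {¬B}
   apply at c: ((D ⊓ ¬A) ⊔ (B ⊓ C))⊑D
   open: L(c) ⊇ {C, D, ¬A, ¬B, ∀r.¬C, …} — c ∉ B possible
3. c : C?  L(c) = {C, ((D ⊓ ¬A) ⊔ (B ⊓ C))} ∪ {¬C}
   clash {C, ¬C} at c — c ∈ C
4. c : D?  L(c) = {C, ((D ⊓ ¬A) ⊔ (B ⊓ C))} ∪ {¬D}
   clash {D, ¬D} at c — c ∈ D
5. Entailed for c: {C, D}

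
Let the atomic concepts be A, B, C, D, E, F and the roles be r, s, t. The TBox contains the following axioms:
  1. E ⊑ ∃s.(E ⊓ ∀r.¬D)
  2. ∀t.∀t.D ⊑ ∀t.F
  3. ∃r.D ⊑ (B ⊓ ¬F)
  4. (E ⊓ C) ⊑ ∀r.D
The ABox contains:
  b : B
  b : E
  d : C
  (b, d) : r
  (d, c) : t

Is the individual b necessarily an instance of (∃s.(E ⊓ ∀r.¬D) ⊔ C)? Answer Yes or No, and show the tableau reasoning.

1. b : (∃s.(E ⊓ ∀r.¬D) ⊔ C)?  L(b) = {B, E} ∪ {(∀s.(¬E ⊔ ∃r.D) ⊓ ¬C)}
   clash {D, ¬D} at an ∃-successor — b ∈ (∃s.(E ⊓ ∀r.¬D) ⊔ C)
2. Hence b : (∃s.(E ⊓ ∀r.¬D) ⊔ C): entailed.

Yes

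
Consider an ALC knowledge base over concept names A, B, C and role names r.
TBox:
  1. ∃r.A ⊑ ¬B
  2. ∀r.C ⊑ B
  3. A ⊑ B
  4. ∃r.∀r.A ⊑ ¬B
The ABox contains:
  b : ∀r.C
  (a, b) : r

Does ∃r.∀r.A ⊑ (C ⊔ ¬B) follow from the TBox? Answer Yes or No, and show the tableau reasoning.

Yes

1. ∃r.∀r.A ⊑ (C ⊔ ¬B)  ⇔  (∃r.∀r.A ⊓ (¬C ⊓ B)) unsat w.r.t. T
   all branches close; clash {B, ¬B} at x₀
2. Hence ∃r.∀r.A ⊑ (C ⊔ ¬B): entailed.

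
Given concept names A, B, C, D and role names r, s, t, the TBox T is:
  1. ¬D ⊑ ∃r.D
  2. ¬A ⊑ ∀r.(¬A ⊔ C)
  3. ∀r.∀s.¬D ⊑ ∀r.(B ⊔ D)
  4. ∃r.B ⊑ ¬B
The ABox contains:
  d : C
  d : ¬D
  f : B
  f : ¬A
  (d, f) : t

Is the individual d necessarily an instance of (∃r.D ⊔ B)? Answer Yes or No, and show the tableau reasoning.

Yes

1. d : (∃r.D ⊔ B)?  L(d) = {C, ¬D} ∪ {(∀r.¬D ⊓ ¬B)}
   clash {D, ¬D} at an ∃-successor — d ∈ (∃r.D ⊔ B)
2. Hence d : (∃r.D ⊔ B): entailed.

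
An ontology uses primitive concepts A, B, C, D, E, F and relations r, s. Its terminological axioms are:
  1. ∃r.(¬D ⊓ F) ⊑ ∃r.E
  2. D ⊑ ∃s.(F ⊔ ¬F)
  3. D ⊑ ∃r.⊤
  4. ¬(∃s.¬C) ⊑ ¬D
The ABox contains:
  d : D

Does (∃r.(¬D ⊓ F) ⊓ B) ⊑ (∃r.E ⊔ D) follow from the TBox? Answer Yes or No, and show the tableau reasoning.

1. (∃r.(¬D ⊓ F) ⊓ B) ⊑ (∃r.E ⊔ D)  ⇔  ((∃r.(¬D ⊓ F) ⊓ B) ⊓ (∀r.¬E ⊓ ¬D)) unsat w.r.t. T
   all branches close; clash {E, ¬E} at an ∃-successor
2. Hence (∃r.(¬D ⊓ F) ⊓ B) ⊑ (∃r.E ⊔ D): entailed.

Yes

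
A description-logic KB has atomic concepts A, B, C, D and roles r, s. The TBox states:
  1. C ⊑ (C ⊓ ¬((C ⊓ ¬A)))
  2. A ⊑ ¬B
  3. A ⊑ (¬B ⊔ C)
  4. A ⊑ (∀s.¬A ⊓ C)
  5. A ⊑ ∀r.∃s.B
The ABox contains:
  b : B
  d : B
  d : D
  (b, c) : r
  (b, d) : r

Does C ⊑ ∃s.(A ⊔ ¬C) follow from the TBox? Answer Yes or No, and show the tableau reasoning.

1. C ⊑ ∃s.(A ⊔ ¬C)  ⇔  (C ⊓ ∀s.(¬A ⊓ C)) unsat w.r.t. T
   apply at x₀: C⊑(C ⊓ ¬((C ⊓ ¬A)))
   open: L(x₀) ⊇ {A, C, ¬B, ∀r.∃s.B, ∀s.(¬A ⊓ C), …}
2. Hence C ⊑ ∃s.(A ⊔ ¬C): not entailed.

No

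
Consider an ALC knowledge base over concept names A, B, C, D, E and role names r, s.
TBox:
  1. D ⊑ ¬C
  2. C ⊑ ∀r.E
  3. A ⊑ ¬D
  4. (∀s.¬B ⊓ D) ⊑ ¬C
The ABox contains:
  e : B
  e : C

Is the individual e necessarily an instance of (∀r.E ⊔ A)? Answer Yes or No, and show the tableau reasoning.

1. e : (∀r.E ⊔ A)?  L(e) = {B, C} ∪ {(∃r.¬E ⊓ ¬A)}
   clash {C, ¬C} at e — e ∈ (∀r.E ⊔ A)
2. Hence e : (∀r.E ⊔ A): entailed.

Yes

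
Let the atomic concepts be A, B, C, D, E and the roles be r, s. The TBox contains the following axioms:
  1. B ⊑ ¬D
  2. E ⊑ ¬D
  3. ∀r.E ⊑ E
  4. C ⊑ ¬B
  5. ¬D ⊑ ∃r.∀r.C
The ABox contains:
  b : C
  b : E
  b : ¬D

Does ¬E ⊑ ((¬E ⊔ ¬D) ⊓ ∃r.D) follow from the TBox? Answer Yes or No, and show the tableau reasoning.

No

1. ¬E ⊑ ((¬E ⊔ ¬D) ⊓ ∃r.D)  ⇔  (¬E ⊓ ((E ⊓ D) ⊔ ∀r.¬D)) unsat w.r.t. T
   open: L(x₀) ⊇ {D, ¬B, ¬E, ∀r.¬D, ∃r.¬E} (+ ∃-successors)
2. Hence ¬E ⊑ ((¬E ⊔ ¬D) ⊓ ∃r.D): not entailed.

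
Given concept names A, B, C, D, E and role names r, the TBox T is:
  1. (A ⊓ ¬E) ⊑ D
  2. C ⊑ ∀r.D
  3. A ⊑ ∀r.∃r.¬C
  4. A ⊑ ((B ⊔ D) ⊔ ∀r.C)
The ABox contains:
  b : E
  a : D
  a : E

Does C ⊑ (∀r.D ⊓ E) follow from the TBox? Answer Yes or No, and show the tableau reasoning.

No

1. C ⊑ (∀r.D ⊓ E)  ⇔  (C ⊓ (∃r.¬D ⊔ ¬E)) unsat w.r.t. T
   apply at x₀: C⊑∀r.D
   open: L(x₀) ⊇ {C, ¬A, ¬E, ∀r.D}
2. Hence C ⊑ (∀r.D ⊓ E): not entailed.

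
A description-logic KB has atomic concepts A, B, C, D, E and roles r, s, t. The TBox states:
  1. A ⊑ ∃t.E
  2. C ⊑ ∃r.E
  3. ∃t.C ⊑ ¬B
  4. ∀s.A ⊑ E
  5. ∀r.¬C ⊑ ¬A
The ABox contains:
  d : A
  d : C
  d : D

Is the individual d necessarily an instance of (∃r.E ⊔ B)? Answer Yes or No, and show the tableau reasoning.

1. d : (∃r.E ⊔ B)?  L(d) = {A, C, D} ∪ {(∀r.¬E ⊓ ¬B)}
   clash {A, ¬A} at d — d ∈ (∃r.E ⊔ B)
2. Hence d : (∃r.E ⊔ B): entailed.

Yes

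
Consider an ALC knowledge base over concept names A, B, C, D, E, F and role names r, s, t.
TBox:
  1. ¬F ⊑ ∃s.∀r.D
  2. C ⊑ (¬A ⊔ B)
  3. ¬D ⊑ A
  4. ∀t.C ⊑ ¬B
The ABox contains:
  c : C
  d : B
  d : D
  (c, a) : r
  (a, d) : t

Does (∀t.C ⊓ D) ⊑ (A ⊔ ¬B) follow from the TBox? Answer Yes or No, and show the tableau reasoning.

Yes

1. (∀t.C ⊓ D) ⊑ (A ⊔ ¬B)  ⇔  ((∀t.C ⊓ D) ⊓ (¬A ⊓ B)) unsat w.r.t. T
   all branches close; clash {B, ¬B} at x₀
2. Hence (∀t.C ⊓ D) ⊑ (A ⊔ ¬B): entailed.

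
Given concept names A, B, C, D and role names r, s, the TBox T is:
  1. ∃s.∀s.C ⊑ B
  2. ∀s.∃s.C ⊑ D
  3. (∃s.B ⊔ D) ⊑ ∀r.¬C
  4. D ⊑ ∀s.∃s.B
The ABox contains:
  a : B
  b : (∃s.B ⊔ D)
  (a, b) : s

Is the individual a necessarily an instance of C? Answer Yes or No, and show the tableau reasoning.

No

1. a : C?  L(a) = {B} ∪ {¬C}
   open: L(a) ⊇ {B, ¬C, ¬D, ∀s.¬B, ∃s.∀s.¬C} (+ ∃-successors) — a ∉ C possible
2. Hence a : C: not entailed.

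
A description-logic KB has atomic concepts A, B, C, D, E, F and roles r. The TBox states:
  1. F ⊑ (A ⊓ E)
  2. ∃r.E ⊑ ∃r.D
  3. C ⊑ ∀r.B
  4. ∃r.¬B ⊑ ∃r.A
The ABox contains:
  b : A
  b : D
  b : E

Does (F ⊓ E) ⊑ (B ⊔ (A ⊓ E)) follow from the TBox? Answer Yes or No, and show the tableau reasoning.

Yes

1. (F ⊓ E) ⊑ (B ⊔ (A ⊓ E))  ⇔  ((F ⊓ E) ⊓ (¬B ⊓ (¬A ⊔ ¬E))) unsat w.r.t. T
   all branches close; clash {E, ¬E} at x₀
2. Hence (F ⊓ E) ⊑ (B ⊔ (A ⊓ E)): entailed.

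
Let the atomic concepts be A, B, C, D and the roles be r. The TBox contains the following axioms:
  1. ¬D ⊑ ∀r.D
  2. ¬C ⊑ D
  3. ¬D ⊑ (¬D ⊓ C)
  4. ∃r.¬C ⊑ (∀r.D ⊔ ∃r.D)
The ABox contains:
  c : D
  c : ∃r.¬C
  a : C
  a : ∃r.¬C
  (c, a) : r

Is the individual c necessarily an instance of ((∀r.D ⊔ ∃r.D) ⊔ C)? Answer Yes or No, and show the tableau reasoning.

1. c : ((∀r.D ⊔ ∃r.D) ⊔ C)?  L(c) = {D, ∃r.¬C} ∪ {((∃r.¬D ⊓ ∀r.¬D) ⊓ ¬C)}
   clash {D, ¬D} at an ∃-successor — c ∈ ((∀r.D ⊔ ∃r.D) ⊔ C)
2. Hence c : ((∀r.D ⊔ ∃r.D) ⊔ C): entailed.

Yes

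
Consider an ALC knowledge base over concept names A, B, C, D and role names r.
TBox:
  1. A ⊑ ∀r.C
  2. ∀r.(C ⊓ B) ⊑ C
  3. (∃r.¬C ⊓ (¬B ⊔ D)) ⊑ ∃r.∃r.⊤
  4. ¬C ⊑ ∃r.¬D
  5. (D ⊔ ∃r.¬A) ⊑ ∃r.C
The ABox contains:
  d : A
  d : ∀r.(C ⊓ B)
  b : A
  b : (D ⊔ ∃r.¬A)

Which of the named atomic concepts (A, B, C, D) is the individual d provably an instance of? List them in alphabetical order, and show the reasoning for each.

{A, C}

1. d : A?  L(d) = {A, ∀r.(C ⊓ B)} ∪ {¬A}
   clash {A, ¬A} at d — d ∈ A
2. d : B?  L(d) = {A, ∀r.(C ⊓ B)} ∪ {¬B}
   apply at d: A⊑∀r.C; ∀r.(C ⊓ B)⊑C
   open: L(d) ⊇ {A, C, ¬B, ¬D, ∀r.(C ⊓ B), …} — d ∉ B possible
3. d : C?  L(d) = {A, ∀r.(C ⊓ B)} ∪ {¬C}
   clash {C, ¬C} at d — d ∈ C
4. d : D?  L(d) = {A, ∀r.(C ⊓ B)} ∪ {¬D}
   apply at d: A⊑∀r.C; ∀r.(C ⊓ B)⊑C
   open: L(d) ⊇ {A, C, ¬D, ∀r.(C ⊓ B), ∀r.A, …} — d ∉ D possible
5. Entailed for d: {A, C}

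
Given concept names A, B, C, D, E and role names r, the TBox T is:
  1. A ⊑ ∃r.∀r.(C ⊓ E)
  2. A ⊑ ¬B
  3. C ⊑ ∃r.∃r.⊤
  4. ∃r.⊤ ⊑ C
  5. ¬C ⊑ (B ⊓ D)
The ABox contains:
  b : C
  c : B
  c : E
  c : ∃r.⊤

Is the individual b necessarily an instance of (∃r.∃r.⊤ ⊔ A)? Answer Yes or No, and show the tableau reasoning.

1. b : (∃r.∃r.⊤ ⊔ A)?  L(b) = {C} ∪ {(∀r.∀r.⊥ ⊓ ¬A)}
   clash {B, ¬B} at an ∃-successor — b ∈ (∃r.∃r.⊤ ⊔ A)
2. Hence b : (∃r.∃r.⊤ ⊔ A): entailed.

Yes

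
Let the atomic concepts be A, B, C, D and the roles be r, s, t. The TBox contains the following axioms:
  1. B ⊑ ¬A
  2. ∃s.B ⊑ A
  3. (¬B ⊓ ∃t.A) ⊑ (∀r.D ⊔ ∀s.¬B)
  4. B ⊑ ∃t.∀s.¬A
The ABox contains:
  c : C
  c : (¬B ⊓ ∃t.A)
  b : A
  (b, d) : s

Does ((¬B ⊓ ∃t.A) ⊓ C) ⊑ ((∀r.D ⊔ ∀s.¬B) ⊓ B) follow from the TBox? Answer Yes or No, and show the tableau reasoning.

1. ((¬B ⊓ ∃t.A) ⊓ C) ⊑ ((∀r.D ⊔ ∀s.¬B) ⊓ B)  ⇔  (((¬B ⊓ ∃t.A) ⊓ C) ⊓ ((∃r.¬D ⊓ ∃s.B) ⊔ ¬B)) unsat w.r.t. T
   apply at x₀: (¬B ⊓ ∃t.A)⊑(∀r.D ⊔ ∀s.¬B)
   open: L(x₀) ⊇ {C, ¬B, ∀s.¬B, ∃t.A} (+ ∃-successors)
2. Hence ((¬B ⊓ ∃t.A) ⊓ C) ⊑ ((∀r.D ⊔ ∀s.¬B) ⊓ B): not entailed.

No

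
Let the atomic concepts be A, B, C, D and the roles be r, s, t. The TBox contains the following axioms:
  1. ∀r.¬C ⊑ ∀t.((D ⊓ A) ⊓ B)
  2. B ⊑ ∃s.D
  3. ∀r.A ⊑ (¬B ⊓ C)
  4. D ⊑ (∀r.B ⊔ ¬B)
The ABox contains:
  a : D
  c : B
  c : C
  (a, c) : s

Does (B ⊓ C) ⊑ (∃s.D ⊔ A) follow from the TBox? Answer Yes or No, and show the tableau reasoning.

Yes

1. (B ⊓ C) ⊑ (∃s.D ⊔ A)  ⇔  ((B ⊓ C) ⊓ (∀s.¬D ⊓ ¬A)) unsat w.r.t. T
   all branches close; clash {B, ¬B} at x₀
2. Hence (B ⊓ C) ⊑ (∃s.D ⊔ A): entailed.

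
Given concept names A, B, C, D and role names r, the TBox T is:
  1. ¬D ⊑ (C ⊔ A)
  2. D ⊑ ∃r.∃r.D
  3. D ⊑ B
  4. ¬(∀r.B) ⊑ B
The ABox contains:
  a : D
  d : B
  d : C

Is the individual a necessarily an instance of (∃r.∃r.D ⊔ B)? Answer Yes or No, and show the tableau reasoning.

Yes

1. a : (∃r.∃r.D ⊔ B)?  L(a) = {D} ∪ {(∀r.∀r.¬D ⊓ ¬B)}
   clash {B, ¬B} at a — a ∈ (∃r.∃r.D ⊔ B)
2. Hence a : (∃r.∃r.D ⊔ B): entailed.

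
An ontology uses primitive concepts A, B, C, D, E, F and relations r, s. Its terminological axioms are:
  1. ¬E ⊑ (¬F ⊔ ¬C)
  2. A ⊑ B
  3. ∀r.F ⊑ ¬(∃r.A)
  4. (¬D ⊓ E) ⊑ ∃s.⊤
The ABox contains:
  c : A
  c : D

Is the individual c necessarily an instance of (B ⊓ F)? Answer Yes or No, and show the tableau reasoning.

1. c : (B ⊓ F)?  L(c) = {A, D} ∪ {(¬B ⊔ ¬F)}
   apply at c: A⊑B
   open: L(c) ⊇ {A, B, D, E, ¬F, …} (+ ∃-successors) — c ∉ (B ⊓ F) possible
2. Hence c : (B ⊓ F): not entailed.

No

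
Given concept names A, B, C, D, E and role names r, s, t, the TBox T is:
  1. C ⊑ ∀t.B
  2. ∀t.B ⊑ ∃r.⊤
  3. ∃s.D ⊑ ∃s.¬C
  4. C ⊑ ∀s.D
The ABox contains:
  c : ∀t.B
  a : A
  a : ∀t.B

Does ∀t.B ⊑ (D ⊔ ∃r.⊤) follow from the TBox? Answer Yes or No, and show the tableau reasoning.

Yes

1. ∀t.B ⊑ (D ⊔ ∃r.⊤)  ⇔  (∀t.B ⊓ (¬D ⊓ ∀r.⊥)) unsat w.r.t. T
   all branches close; clash ⊥ at an ∃-successor
2. Hence ∀t.B ⊑ (D ⊔ ∃r.⊤): entailed.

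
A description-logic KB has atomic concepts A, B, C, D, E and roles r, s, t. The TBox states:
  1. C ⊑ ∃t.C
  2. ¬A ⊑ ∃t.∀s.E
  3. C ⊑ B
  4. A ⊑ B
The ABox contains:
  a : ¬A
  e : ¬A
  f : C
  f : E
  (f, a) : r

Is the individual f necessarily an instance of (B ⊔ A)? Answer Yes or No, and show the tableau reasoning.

1. f : (B ⊔ A)?  L(f) = {C, E} ∪ {(¬B ⊓ ¬A)}
   clash {B, ¬B} at f — f ∈ (B ⊔ A)
2. Hence f : (B ⊔ A): entailed.

Yes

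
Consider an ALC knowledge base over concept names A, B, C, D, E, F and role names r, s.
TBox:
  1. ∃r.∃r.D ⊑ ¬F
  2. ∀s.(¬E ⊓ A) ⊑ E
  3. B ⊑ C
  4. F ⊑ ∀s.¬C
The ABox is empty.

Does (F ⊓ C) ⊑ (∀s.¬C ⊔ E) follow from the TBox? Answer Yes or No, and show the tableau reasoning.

Yes

1. (F ⊓ C) ⊑ (∀s.¬C ⊔ E)  ⇔  ((F ⊓ C) ⊓ (∃s.C ⊓ ¬E)) unsat w.r.t. T
   all branches close; clash {F, ¬F} at x₀
2. Hence (F ⊓ C) ⊑ (∀s.¬C ⊔ E): entailed.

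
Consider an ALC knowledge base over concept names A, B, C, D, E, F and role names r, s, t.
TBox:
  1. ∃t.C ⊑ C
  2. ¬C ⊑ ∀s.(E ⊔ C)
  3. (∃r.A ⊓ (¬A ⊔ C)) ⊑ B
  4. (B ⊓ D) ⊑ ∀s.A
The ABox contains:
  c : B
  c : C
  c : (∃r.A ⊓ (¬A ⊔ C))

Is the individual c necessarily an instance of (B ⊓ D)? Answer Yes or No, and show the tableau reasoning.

1. c : (B ⊓ D)?  L(c) = {B, C, (∃r.A ⊓ (¬A ⊔ C))} ∪ {(¬B ⊔ ¬D)}
   open: L(c) ⊇ {B, C, ¬D, ∃r.A} (+ ∃-successors) — c ∉ (B ⊓ D) possible
2. Hence c : (B ⊓ D): not entailed.

No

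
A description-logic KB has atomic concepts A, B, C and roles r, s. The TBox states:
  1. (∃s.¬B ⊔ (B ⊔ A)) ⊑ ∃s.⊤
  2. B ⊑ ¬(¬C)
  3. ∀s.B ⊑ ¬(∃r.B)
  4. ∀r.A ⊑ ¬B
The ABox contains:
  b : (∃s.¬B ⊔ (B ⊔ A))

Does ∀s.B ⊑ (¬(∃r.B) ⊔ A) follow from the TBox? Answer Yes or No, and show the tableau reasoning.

Yes

1. ∀s.B ⊑ (¬(∃r.B) ⊔ A)  ⇔  (∀s.B ⊓ (∃r.B ⊓ ¬A)) unsat w.r.t. T
   all branches close; clash {B, ¬B} at an ∃-successor
2. Hence ∀s.B ⊑ (¬(∃r.B) ⊔ A): entailed.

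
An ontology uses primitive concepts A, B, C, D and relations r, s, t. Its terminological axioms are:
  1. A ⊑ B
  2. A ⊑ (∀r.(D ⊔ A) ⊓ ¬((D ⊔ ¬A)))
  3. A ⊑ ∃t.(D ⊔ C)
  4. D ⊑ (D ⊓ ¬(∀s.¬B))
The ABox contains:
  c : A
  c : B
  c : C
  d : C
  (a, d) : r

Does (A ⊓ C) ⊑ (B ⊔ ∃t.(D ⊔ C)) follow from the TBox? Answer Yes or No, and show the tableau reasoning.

1. (A ⊓ C) ⊑ (B ⊔ ∃t.(D ⊔ C))  ⇔  ((A ⊓ C) ⊓ (¬B ⊓ ∀t.(¬D ⊓ ¬C))) unsat w.r.t. T
   all branches close; clash {B, ¬B} at x₀
2. Hence (A ⊓ C) ⊑ (B ⊔ ∃t.(D ⊔ C)): entailed.

Yes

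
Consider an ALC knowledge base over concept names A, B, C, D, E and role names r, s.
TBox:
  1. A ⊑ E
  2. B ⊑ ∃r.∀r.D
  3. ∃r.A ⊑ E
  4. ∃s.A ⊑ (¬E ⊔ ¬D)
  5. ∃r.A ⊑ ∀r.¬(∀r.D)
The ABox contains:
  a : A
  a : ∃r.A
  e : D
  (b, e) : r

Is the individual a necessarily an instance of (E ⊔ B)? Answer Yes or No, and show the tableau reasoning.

Yes

1. a : (E ⊔ B)?  L(a) = {A, ∃r.A} ∪ {(¬E ⊓ ¬B)}
   clash {E, ¬E} at a — a ∈ (E ⊔ B)
2. Hence a : (E ⊔ B): entailed.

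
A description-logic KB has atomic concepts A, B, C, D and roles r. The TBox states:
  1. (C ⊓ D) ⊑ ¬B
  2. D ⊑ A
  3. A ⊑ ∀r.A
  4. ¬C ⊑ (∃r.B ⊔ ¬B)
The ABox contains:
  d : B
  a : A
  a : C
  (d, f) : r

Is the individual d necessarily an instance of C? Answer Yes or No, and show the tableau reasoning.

No

1. d : C?  L(d) = {B} ∪ {¬C}
   apply at d: ¬C⊑(∃r.B ⊔ ¬B)
   open: L(d) ⊇ {B, ¬A, ¬C, ¬D, ∃r.B} (+ ∃-successors) — d ∉ C possible
2. Hence d : C: not entailed.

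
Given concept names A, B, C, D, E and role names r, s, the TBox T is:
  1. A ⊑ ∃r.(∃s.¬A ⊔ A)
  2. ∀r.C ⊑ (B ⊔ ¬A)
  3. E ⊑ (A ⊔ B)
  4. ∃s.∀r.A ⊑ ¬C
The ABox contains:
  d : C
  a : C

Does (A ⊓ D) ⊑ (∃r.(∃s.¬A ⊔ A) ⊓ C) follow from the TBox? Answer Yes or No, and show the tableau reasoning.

No

1. (A ⊓ D) ⊑ (∃r.(∃s.¬A ⊔ A) ⊓ C)  ⇔  ((A ⊓ D) ⊓ (∀r.(∀s.A ⊓ ¬A) ⊔ ¬C)) unsat w.r.t. T
   apply at x₀: A⊑∃r.(∃s.¬A ⊔ A)
   open: L(x₀) ⊇ {A, D, ¬C, ¬E, ∃r.(∃s.¬A ⊔ A), …} (+ ∃-successors)
2. Hence (A ⊓ D) ⊑ (∃r.(∃s.¬A ⊔ A) ⊓ C): not entailed.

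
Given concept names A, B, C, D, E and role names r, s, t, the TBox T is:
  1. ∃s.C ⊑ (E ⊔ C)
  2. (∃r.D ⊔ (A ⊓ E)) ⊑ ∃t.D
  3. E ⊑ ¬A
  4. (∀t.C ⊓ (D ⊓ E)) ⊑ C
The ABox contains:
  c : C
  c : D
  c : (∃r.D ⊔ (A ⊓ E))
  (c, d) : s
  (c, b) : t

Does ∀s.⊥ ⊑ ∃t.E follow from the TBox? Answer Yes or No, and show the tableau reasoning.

1. ∀s.⊥ ⊑ ∃t.E  ⇔  (∀s.⊥ ⊓ ∀t.¬E) unsat w.r.t. T
   open: L(x₀) ⊇ {¬E, ∀r.¬D, ∀s.¬C, ∀s.⊥, ∀t.¬E, …} (+ ∃-successors)
2. Hence ∀s.⊥ ⊑ ∃t.E: not entailed.

No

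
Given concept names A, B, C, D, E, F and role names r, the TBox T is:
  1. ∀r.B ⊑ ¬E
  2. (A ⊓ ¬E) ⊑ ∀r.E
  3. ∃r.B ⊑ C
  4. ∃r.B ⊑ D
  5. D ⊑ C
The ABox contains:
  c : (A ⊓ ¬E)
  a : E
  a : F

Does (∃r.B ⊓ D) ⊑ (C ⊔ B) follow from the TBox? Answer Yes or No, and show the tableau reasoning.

1. (∃r.B ⊓ D) ⊑ (C ⊔ B)  ⇔  ((∃r.B ⊓ D) ⊓ (¬C ⊓ ¬B)) unsat w.r.t. T
   all branches close; clash {C, ¬C} at x₀
2. Hence (∃r.B ⊓ D) ⊑ (C ⊔ B): entailed.

Yes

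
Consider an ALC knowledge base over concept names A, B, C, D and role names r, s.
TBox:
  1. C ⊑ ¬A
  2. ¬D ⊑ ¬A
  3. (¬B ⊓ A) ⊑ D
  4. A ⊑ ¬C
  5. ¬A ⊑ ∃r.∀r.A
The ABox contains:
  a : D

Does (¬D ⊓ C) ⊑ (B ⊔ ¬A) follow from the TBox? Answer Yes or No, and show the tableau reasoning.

Yes

1. (¬D ⊓ C) ⊑ (B ⊔ ¬A)  ⇔  ((¬D ⊓ C) ⊓ (¬B ⊓ A)) unsat w.r.t. T
   all branches close; clash {A, ¬A} at x₀
2. Hence (¬D ⊓ C) ⊑ (B ⊔ ¬A): entailed.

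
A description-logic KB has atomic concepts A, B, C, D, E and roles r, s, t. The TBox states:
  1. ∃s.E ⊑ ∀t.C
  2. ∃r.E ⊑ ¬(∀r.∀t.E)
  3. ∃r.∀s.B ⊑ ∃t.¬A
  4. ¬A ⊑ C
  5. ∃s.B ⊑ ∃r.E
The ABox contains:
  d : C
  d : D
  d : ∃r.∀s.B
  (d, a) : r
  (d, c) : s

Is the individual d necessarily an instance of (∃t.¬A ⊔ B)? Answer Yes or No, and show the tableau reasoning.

1. d : (∃t.¬A ⊔ B)?  L(d) = {C, D, ∃r.∀s.B} ∪ {(∀t.A ⊓ ¬B)}
   clash {A, ¬A} at an ∃-successor — d ∈ (∃t.¬A ⊔ B)
2. Hence d : (∃t.¬A ⊔ B): entailed.

Yes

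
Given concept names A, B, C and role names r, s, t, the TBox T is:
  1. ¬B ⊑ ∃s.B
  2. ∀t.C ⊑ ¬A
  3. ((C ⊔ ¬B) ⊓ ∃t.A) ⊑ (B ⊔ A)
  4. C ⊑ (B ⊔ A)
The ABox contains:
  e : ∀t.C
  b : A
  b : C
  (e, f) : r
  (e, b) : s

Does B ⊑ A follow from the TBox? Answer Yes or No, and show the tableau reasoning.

1. B ⊑ A  ⇔  (B ⊓ ¬A) unsat w.r.t. T
   open: L(x₀) ⊇ {B, ¬A, ¬C}
2. Hence B ⊑ A: not entailed.

No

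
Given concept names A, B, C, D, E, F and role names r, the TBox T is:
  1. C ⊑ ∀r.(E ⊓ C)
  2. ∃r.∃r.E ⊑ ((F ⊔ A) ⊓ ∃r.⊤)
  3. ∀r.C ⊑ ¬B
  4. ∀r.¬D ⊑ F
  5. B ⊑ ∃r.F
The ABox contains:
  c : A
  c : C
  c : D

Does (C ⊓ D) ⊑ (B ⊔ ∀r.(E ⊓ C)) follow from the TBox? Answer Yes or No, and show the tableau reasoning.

Yes

1. (C ⊓ D) ⊑ (B ⊔ ∀r.(E ⊓ C))  ⇔  ((C ⊓ D) ⊓ (¬B ⊓ ∃r.(¬E ⊔ ¬C))) unsat w.r.t. T
   all branches close; clash {C, ¬C} at an ∃-successor
2. Hence (C ⊓ D) ⊑ (B ⊔ ∀r.(E ⊓ C)): entailed.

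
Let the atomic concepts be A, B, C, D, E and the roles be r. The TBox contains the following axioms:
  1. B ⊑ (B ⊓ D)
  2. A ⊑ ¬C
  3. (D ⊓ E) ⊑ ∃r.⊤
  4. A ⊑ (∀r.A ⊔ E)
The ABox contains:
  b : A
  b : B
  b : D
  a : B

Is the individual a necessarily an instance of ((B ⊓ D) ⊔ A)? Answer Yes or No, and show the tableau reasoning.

Yes

1. a : ((B ⊓ D) ⊔ A)?  L(a) = {B} ∪ {((¬B ⊔ ¬D) ⊓ ¬A)}
   clash {D, ¬D} at a — a ∈ ((B ⊓ D) ⊔ A)
2. Hence a : ((B ⊓ D) ⊔ A): entailed.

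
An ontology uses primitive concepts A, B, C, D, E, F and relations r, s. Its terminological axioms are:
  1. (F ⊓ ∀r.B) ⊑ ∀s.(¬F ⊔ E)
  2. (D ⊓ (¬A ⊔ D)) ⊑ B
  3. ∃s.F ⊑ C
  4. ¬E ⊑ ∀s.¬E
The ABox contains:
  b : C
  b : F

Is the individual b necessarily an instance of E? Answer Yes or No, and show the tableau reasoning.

1. b : E?  L(b) = {C, F} ∪ {¬E}
   apply at b: ¬E⊑∀s.¬E
   open: L(b) ⊇ {C, F, ¬D, ¬E, ∀s.¬E, …} (+ ∃-successors) — b ∉ E possible
2. Hence b : E: not entailed.

No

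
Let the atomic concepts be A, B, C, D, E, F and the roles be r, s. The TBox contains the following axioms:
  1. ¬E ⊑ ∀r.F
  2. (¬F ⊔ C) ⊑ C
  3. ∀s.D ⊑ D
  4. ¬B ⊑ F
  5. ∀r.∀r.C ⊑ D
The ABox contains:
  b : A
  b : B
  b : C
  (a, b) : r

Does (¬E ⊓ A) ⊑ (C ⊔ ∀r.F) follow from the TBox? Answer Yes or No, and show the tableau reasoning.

Yes

1. (¬E ⊓ A) ⊑ (C ⊔ ∀r.F)  ⇔  ((¬E ⊓ A) ⊓ (¬C ⊓ ∃r.¬F)) unsat w.r.t. T
   all branches close; clash {C, ¬C} at x₀
2. Hence (¬E ⊓ A) ⊑ (C ⊔ ∀r.F): entailed.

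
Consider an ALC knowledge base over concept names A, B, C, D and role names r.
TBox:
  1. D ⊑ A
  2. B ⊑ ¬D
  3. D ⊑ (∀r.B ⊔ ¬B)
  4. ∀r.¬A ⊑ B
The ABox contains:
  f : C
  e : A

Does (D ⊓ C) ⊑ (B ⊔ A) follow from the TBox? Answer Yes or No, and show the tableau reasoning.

Yes

1. (D ⊓ C) ⊑ (B ⊔ A)  ⇔  ((D ⊓ C) ⊓ (¬B ⊓ ¬A)) unsat w.r.t. T
   all branches close; clash {A, ¬A} at x₀
2. Hence (D ⊓ C) ⊑ (B ⊔ A): entailed.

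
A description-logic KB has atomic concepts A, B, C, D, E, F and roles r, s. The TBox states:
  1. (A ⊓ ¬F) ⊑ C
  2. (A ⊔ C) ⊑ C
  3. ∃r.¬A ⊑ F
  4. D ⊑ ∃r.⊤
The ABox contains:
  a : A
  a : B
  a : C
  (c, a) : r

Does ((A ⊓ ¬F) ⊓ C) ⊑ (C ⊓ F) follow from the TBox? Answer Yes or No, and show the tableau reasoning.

No

1. ((A ⊓ ¬F) ⊓ C) ⊑ (C ⊓ F)  ⇔  (((A ⊓ ¬F) ⊓ C) ⊓ (¬C ⊔ ¬F)) unsat w.r.t. T
   open: L(x₀) ⊇ {A, C, ¬D, ¬F, ∀r.A}
2. Hence ((A ⊓ ¬F) ⊓ C) ⊑ (C ⊓ F): not entailed.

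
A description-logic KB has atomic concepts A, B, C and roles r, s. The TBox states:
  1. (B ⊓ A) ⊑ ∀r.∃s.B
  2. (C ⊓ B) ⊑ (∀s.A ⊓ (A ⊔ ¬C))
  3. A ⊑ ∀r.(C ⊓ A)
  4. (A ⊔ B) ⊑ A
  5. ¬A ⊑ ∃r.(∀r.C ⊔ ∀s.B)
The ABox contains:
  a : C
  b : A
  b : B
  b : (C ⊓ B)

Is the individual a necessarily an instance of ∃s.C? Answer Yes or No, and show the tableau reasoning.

No

1. a : ∃s.C?  L(a) = {C} ∪ {∀s.¬C}
   open: L(a) ⊇ {C, ¬A, ¬B, ∀s.¬C, ∃r.(∀r.C ⊔ ∀s.B)} (+ ∃-successors) — a ∉ ∃s.C possible
2. Hence a : ∃s.C: not entailed.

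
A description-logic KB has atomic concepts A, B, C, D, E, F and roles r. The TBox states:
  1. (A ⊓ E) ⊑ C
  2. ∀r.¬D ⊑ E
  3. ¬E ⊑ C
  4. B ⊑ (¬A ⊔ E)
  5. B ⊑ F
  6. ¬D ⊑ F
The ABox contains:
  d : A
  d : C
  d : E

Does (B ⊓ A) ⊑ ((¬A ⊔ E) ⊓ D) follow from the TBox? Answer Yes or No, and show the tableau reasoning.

No

1. (B ⊓ A) ⊑ ((¬A ⊔ E) ⊓ D)  ⇔  ((B ⊓ A) ⊓ ((A ⊓ ¬E) ⊔ ¬D)) unsat w.r.t. T
   apply at x₀: B⊑(¬A ⊔ E); B⊑F
   open: L(x₀) ⊇ {A, B, C, E, F, …}
2. Hence (B ⊓ A) ⊑ ((¬A ⊔ E) ⊓ D): not entailed.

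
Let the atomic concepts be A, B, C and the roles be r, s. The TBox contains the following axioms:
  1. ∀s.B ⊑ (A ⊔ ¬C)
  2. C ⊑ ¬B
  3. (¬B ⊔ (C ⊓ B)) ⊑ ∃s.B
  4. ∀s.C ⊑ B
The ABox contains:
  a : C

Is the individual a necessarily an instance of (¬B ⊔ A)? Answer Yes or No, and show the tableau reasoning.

1. a : (¬B ⊔ A)?  L(a) = {C} ∪ {(B ⊓ ¬A)}
   clash {B, ¬B} at a — a ∈ (¬B ⊔ A)
2. Hence a : (¬B ⊔ A): entailed.

Yes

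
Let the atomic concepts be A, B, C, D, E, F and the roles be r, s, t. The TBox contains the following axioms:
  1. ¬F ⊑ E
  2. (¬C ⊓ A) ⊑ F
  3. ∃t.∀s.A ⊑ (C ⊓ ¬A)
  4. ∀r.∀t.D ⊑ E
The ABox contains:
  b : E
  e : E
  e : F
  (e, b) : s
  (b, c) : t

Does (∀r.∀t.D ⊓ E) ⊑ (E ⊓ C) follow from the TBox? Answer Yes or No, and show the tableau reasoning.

1. (∀r.∀t.D ⊓ E) ⊑ (E ⊓ C)  ⇔  ((∀r.∀t.D ⊓ E) ⊓ (¬E ⊔ ¬C)) unsat w.r.t. T
   open: L(x₀) ⊇ {E, ¬A, ¬C, ∀r.∀t.D, ∀t.∃s.¬A}
2. Hence (∀r.∀t.D ⊓ E) ⊑ (E ⊓ C): not entailed.

No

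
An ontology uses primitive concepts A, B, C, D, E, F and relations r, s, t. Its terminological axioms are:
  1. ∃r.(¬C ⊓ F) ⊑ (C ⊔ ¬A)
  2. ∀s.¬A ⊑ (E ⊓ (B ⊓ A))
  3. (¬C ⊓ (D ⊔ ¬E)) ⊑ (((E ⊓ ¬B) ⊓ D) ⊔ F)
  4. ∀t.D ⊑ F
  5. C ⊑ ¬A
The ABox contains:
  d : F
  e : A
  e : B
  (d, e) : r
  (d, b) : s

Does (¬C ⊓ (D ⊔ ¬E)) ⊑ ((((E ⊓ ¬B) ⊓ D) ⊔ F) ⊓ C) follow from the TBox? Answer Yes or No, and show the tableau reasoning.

No

1. (¬C ⊓ (D ⊔ ¬E)) ⊑ ((((E ⊓ ¬B) ⊓ D) ⊔ F) ⊓ C)  ⇔  ((¬C ⊓ (D ⊔ ¬E)) ⊓ ((((¬E ⊔ B) ⊔ ¬D) ⊓ ¬F) ⊔ ¬C)) unsat w.r.t. T
   apply at x₀: (¬C ⊓ (D ⊔ ¬E))⊑(((E ⊓ ¬B) ⊓ D) ⊔ F)
   open: L(x₀) ⊇ {D, E, ¬B, ¬C, ∀r.(C ⊔ ¬F), …} (+ ∃-successors)
2. Hence (¬C ⊓ (D ⊔ ¬E)) ⊑ ((((E ⊓ ¬B) ⊓ D) ⊔ F) ⊓ C): not entailed.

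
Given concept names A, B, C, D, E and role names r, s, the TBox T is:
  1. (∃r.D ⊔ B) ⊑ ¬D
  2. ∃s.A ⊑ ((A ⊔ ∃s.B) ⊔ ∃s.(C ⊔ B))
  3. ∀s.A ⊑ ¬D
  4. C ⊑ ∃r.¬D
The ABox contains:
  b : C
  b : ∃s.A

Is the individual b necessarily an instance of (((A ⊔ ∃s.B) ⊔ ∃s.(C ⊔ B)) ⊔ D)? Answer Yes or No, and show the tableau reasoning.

1. b : (((A ⊔ ∃s.B) ⊔ ∃s.(C ⊔ B)) ⊔ D)?  L(b) = {C, ∃s.A} ∪ {(((¬A ⊓ ∀s.¬B) ⊓ ∀s.(¬C ⊓ ¬B)) ⊓ ¬D)}
   clash {B, ¬B} at an ∃-successor — b ∈ (((A ⊔ ∃s.B) ⊔ ∃s.(C ⊔ B)) ⊔ D)
2. Hence b : (((A ⊔ ∃s.B) ⊔ ∃s.(C ⊔ B)) ⊔ D): entailed.

Yes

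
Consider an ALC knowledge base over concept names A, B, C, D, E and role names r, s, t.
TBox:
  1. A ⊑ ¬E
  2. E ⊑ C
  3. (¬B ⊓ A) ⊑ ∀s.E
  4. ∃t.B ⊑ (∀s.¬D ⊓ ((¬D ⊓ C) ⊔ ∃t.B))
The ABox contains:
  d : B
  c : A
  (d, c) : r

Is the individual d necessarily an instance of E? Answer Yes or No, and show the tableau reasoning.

No

1. d : E?  L(d) = {B} ∪ {¬E}
   open: L(d) ⊇ {B, ¬E, ∀t.¬B} — d ∉ E possible
2. Hence d : E: not entailed.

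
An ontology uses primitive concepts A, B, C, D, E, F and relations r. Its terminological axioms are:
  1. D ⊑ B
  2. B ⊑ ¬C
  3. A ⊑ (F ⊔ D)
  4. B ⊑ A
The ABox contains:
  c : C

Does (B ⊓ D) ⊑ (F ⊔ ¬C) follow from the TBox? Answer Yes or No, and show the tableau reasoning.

1. (B ⊓ D) ⊑ (F ⊔ ¬C)  ⇔  ((B ⊓ D) ⊓ (¬F ⊓ C)) unsat w.r.t. T
   all branches close; clash {C, ¬C} at x₀
2. Hence (B ⊓ D) ⊑ (F ⊔ ¬C): entailed.

Yes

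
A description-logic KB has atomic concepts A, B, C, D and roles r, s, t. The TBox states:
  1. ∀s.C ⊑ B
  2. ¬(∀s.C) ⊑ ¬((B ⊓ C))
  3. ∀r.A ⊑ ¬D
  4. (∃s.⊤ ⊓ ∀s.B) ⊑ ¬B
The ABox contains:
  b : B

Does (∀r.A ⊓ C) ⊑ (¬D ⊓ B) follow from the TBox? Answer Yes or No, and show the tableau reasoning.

1. (∀r.A ⊓ C) ⊑ (¬D ⊓ B)  ⇔  ((∀r.A ⊓ C) ⊓ (D ⊔ ¬B)) unsat w.r.t. T
   apply at x₀: ∀r.A⊑¬D
   open: L(x₀) ⊇ {C, ¬B, ¬D, ∀r.A, ∃s.¬C} (+ ∃-successors)
2. Hence (∀r.A ⊓ C) ⊑ (¬D ⊓ B): not entailed.

No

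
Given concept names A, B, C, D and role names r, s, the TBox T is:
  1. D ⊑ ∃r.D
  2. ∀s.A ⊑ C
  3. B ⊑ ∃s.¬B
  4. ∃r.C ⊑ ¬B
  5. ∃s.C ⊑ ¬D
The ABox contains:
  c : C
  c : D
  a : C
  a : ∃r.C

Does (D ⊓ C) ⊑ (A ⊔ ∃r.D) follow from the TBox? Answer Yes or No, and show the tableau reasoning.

Yes

1. (D ⊓ C) ⊑ (A ⊔ ∃r.D)  ⇔  ((D ⊓ C) ⊓ (¬A ⊓ ∀r.¬D)) unsat w.r.t. T
   all branches close; clash {D, ¬D} at x₀
2. Hence (D ⊓ C) ⊑ (A ⊔ ∃r.D): entailed.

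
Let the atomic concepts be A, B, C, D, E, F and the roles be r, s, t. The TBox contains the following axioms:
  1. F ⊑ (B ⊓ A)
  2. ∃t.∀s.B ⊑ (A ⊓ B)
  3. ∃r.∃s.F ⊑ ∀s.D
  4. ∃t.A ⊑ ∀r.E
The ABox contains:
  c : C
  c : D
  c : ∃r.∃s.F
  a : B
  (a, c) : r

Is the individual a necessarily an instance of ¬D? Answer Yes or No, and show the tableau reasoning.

No

1. a : ¬D?  L(a) = {B} ∪ {D}
   open: L(a) ⊇ {B, D, ¬F, ∀r.∀s.¬F, ∀t.¬A, …} — a ∉ ¬D possible
2. Hence a : ¬D: not entailed.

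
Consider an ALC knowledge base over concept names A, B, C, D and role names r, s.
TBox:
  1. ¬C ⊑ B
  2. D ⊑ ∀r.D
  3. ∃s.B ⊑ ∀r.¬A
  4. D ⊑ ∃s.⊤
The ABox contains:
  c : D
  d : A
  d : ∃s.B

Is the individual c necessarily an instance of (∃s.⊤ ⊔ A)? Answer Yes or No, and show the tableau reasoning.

Yes

1. c : (∃s.⊤ ⊔ A)?  L(c) = {D} ∪ {(∀s.⊥ ⊓ ¬A)}
   clash ⊥ at an ∃-successor — c ∈ (∃s.⊤ ⊔ A)
2. Hence c : (∃s.⊤ ⊔ A): entailed.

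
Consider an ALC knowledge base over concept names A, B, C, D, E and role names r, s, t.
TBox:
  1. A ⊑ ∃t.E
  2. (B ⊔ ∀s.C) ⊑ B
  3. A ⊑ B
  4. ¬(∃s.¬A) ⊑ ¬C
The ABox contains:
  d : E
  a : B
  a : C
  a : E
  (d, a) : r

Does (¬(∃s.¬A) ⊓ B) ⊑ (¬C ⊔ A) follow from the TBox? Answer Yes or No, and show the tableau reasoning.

1. (¬(∃s.¬A) ⊓ B) ⊑ (¬C ⊔ A)  ⇔  ((∀s.A ⊓ B) ⊓ (C ⊓ ¬A)) unsat w.r.t. T
   all branches close; clash {C, ¬C} at x₀
2. Hence (¬(∃s.¬A) ⊓ B) ⊑ (¬C ⊔ A): entailed.

Yes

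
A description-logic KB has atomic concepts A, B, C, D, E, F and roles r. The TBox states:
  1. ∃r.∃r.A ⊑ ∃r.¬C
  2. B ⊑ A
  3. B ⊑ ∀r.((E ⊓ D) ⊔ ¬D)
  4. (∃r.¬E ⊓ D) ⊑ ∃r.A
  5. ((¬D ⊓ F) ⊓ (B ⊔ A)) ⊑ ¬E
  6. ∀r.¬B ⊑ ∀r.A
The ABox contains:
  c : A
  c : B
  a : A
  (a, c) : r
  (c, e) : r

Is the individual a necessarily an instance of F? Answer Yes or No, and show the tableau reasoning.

1. a : F?  L(a) = {A} ∪ {¬F}
   open: L(a) ⊇ {A, ¬B, ¬F, ∀r.E, ∃r.B, …} (+ ∃-successors) — a ∉ F possible
2. Hence a : F: not entailed.

No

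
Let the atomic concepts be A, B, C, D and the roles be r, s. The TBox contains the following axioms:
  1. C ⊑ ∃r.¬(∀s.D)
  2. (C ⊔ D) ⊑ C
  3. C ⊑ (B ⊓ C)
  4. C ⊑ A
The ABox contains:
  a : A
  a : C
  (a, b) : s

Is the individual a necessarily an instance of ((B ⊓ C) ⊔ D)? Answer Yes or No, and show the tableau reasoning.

1. a : ((B ⊓ C) ⊔ D)?  L(a) = {A, C} ∪ {((¬B ⊔ ¬C) ⊓ ¬D)}
   clash {C, ¬C} at a — a ∈ ((B ⊓ C) ⊔ D)
2. Hence a : ((B ⊓ C) ⊔ D): entailed.

Yes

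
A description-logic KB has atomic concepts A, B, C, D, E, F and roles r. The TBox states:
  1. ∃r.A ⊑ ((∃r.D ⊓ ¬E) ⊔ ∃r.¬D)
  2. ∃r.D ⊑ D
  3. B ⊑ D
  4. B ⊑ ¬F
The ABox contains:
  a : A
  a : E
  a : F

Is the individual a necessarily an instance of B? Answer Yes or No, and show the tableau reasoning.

No

1. a : B?  L(a) = {A, E, F} ∪ {¬B}
   open: L(a) ⊇ {A, E, F, ¬B, ∀r.¬A, …} — a ∉ B possible
2. Hence a : B: not entailed.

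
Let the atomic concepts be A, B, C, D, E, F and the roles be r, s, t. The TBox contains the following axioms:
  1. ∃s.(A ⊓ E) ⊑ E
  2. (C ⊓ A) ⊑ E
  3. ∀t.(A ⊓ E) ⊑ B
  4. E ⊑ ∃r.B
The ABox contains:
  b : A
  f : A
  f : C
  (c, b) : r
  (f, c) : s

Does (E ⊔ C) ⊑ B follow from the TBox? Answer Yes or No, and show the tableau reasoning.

1. (E ⊔ C) ⊑ B  ⇔  ((E ⊔ C) ⊓ ¬B) unsat w.r.t. T
   open: L(x₀) ⊇ {E, ¬B, ∃r.B, ∃t.(¬A ⊔ ¬E)} (+ ∃-successors)
2. Hence (E ⊔ C) ⊑ B: not entailed.

No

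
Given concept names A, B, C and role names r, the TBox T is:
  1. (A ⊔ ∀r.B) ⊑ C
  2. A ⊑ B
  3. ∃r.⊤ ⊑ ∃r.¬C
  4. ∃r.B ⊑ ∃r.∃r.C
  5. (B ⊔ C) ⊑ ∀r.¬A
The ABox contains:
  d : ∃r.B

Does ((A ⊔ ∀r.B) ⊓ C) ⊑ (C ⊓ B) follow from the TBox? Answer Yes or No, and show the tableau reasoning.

1. ((A ⊔ ∀r.B) ⊓ C) ⊑ (C ⊓ B)  ⇔  (((A ⊔ ∀r.B) ⊓ C) ⊓ (¬C ⊔ ¬B)) unsat w.r.t. T
   open: L(x₀) ⊇ {C, ¬A, ¬B, ∀r.B, ∀r.¬A, …}
2. Hence ((A ⊔ ∀r.B) ⊓ C) ⊑ (C ⊓ B): not entailed.

No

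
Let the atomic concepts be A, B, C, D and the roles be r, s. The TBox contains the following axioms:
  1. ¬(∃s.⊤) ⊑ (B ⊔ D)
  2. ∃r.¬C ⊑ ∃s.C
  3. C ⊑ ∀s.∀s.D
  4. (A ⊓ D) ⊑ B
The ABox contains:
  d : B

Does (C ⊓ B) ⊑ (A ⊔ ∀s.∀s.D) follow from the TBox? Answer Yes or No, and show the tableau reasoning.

Yes

1. (C ⊓ B) ⊑ (A ⊔ ∀s.∀s.D)  ⇔  ((C ⊓ B) ⊓ (¬A ⊓ ∃s.∃s.¬D)) unsat w.r.t. T
   all branches close; clash {D, ¬D} at an ∃-successor
2. Hence (C ⊓ B) ⊑ (A ⊔ ∀s.∀s.D): entailed.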